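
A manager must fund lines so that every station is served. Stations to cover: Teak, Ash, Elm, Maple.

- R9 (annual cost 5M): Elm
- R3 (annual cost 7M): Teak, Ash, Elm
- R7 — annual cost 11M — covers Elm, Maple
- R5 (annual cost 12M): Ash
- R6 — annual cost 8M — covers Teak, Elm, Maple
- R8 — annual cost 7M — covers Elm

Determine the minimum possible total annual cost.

15

Choose R3 and R6: together they cover Teak, Ash, Elm, Maple — every station.
Total annual cost: 7 + 8 = 15.
No cover costs less than 15.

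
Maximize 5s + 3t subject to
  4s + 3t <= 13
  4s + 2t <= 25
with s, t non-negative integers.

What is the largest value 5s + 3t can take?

15

(s,t)=(3,0) is feasible, giving 15.
(s,t)=(2,1) is feasible, giving 13.
(s,t)=(2,0) is feasible, giving 10.
Maximum is 15 at (s,t)=(3,0).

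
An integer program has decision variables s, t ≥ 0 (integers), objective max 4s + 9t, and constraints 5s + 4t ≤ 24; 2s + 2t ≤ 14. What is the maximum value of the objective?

(s,t)=(0,6) is feasible, giving 54.
(s,t)=(0,5) is feasible, giving 45.
Maximum is 54 at (s,t)=(0,6).

54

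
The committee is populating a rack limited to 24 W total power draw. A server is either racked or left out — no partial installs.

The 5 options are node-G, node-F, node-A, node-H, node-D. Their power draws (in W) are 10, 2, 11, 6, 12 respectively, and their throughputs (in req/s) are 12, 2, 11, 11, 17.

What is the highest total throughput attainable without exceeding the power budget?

Treat it as a binary knapsack problem.
Allowing fractional choices, the relaxed optimum would be about 35.2, but servers are indivisible.
node-F + node-H + node-D: power draw 2 + 6 + 12 = 20 ≤ 24, throughput 2 + 11 + 17 = 30.
node-G + node-F + node-D: power draw 10 + 2 + 12 = 24 ≤ 24, throughput 12 + 2 + 17 = 31.
Best is node-G, node-F, and node-D with total throughput 31.

31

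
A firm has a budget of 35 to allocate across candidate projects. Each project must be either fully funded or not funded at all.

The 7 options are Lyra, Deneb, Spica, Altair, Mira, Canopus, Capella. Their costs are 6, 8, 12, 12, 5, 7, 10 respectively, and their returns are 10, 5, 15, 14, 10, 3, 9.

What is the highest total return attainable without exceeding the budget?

Take Lyra, Spica, Altair, and Mira: cost 6 + 12 + 12 + 5 = 35 ≤ 35, return 10 + 15 + 14 + 10 = 49.
No other feasible combination does better.

49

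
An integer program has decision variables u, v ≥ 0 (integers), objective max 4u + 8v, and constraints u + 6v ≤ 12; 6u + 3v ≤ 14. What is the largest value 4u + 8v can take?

16

(u,v)=(0,2): 1·0+6·2=12≤12, 6·0+3·2=6≤14, objective 16.
(u,v)=(1,1): 1·1+6·1=7≤12, 6·1+3·1=9≤14, objective 12.
(u,v)=(0,1): 1·0+6·1=6≤12, 6·0+3·1=3≤14, objective 8.
Maximum is 16 at (u,v)=(0,2).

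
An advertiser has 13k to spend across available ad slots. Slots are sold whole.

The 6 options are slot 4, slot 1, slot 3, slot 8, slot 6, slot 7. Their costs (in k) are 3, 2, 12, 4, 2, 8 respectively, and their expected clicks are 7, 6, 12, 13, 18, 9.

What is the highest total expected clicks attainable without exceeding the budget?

44

Allowing fractional choices, the relaxed optimum would be about 46.2, but ad slots are indivisible.
slot 4 + slot 1 + slot 8 + slot 6: cost 3 + 2 + 4 + 2 = 11 ≤ 13, expected clicks 7 + 6 + 13 + 18 = 44.
slot 1 + slot 8 + slot 6: cost 2 + 4 + 2 = 8 ≤ 13, expected clicks 6 + 13 + 18 = 37.
slot 4 + slot 8 + slot 6: cost 3 + 4 + 2 = 9 ≤ 13, expected clicks 7 + 13 + 18 = 38.
Best is slot 4, slot 1, slot 8, and slot 6 with total expected clicks 44.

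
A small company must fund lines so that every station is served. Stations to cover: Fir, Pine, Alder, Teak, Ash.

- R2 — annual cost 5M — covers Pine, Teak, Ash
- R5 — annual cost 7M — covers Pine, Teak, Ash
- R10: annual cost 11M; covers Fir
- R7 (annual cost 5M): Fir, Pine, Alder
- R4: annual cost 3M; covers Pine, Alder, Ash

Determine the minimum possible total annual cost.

10

Choose R2 and R7: together they cover Fir, Pine, Alder, Teak, Ash — every station.
Total annual cost: 5 + 5 = 10.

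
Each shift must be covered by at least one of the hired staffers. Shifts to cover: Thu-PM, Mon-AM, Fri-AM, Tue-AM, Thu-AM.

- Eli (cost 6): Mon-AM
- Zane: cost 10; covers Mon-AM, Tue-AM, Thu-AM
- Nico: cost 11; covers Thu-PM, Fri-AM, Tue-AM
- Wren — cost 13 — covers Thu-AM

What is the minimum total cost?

21

This is a weighted set-cover instance.
Choose Zane and Nico: together they cover Thu-PM, Mon-AM, Fri-AM, Tue-AM, Thu-AM — every shift.
Total cost: 10 + 11 = 21.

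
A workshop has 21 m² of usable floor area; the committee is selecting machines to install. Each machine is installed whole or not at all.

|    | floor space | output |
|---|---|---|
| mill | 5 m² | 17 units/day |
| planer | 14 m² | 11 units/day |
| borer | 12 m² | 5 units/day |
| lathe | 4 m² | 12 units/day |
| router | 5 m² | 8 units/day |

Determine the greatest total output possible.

Take mill, lathe, and router: floor space 5 + 4 + 5 = 14 ≤ 21, output 17 + 12 + 8 = 37.
No other feasible combination does better.

37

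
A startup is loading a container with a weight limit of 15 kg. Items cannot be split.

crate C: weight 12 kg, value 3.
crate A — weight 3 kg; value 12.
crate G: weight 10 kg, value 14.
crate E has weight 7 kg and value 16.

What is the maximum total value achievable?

28

Allowing fractional choices, the relaxed optimum would be about 35.0, but items are indivisible.
crate A + crate E: weight 3 + 7 = 10 ≤ 15, value 12 + 16 = 28.
crate A + crate G: weight 3 + 10 = 13 ≤ 15, value 12 + 14 = 26.
Best is crate A and crate E with total value 28.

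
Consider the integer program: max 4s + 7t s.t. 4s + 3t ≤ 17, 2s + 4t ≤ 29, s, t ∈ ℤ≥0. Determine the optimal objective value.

35

Relaxing integrality, the LP optimum is 39.67 at (s,t) = (0, 5.67), which is not an integer point.
(s,t)=(0,5): 4·0+3·5=15≤17, 2·0+4·5=20≤29, objective 35.
(s,t)=(1,4): 4·1+3·4=16≤17, 2·1+4·4=18≤29, objective 32.
Maximum is 35 at (s,t)=(0,5).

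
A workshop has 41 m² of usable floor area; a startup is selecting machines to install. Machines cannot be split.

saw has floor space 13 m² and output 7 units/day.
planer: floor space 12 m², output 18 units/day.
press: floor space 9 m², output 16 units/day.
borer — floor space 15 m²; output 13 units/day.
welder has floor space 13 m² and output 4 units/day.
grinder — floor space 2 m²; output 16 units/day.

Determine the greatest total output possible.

63

This is an integer program with binary decision variables.
planer + press + welder + grinder: floor space 12 + 9 + 13 + 2 = 36 ≤ 41, output 18 + 16 + 4 + 16 = 54.
saw + planer + press + grinder: floor space 13 + 12 + 9 + 2 = 36 ≤ 41, output 7 + 18 + 16 + 16 = 57.
planer + press + borer + grinder: floor space 12 + 9 + 15 + 2 = 38 ≤ 41, output 18 + 16 + 13 + 16 = 63.
Best is planer, press, borer, and grinder with total output 63.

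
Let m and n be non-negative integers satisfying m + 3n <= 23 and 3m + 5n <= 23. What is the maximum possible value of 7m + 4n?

49

The continuous relaxation peaks at (7.67, 0) with value 53.67; rounding to a feasible lattice point costs some objective.
(m,n)=(7,0): 1·7+3·0=7≤23, 3·7+5·0=21≤23, objective 49.
(m,n)=(6,1): 1·6+3·1=9≤23, 3·6+5·1=23≤23, objective 46.
(m,n)=(6,0): 1·6+3·0=6≤23, 3·6+5·0=18≤23, objective 42.
No feasible integer point exceeds 49.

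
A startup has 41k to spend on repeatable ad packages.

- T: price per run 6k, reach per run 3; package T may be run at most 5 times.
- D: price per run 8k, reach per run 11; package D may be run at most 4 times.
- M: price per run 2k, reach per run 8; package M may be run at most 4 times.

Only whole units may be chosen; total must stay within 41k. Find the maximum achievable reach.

This is a bounded integer knapsack.
Take 4×D and 4×M: price 40 ≤ 41, reach 4·11 + 4·8 = 76.
M has the best ratio (8/2) and is taken to its limit of 4; remaining capacity is filled optimally with the others.

76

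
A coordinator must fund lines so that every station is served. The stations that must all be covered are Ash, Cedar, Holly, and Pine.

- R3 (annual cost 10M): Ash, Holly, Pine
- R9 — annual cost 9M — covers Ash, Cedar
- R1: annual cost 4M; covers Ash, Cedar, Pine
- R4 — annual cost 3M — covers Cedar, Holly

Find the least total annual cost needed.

7

This is a weighted set-cover instance.
Choose R1 and R4: together they cover Ash, Cedar, Holly, Pine — every station.
Total annual cost: 4 + 3 = 7.
No cover costs less than 7.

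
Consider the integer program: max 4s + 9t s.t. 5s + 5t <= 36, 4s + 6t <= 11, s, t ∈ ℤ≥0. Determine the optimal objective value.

The continuous relaxation peaks at (0, 1.83) with value 16.50; rounding to a feasible lattice point costs some objective.
(s,t)=(1,1): 5·1+5·1=10≤36, 4·1+6·1=10≤11, objective 13.
(s,t)=(0,1): 5·0+5·1=5≤36, 4·0+6·1=6≤11, objective 9.
(s,t)=(2,0): 5·2+5·0=10≤36, 4·2+6·0=8≤11, objective 8.
(s,t)=(1,0): 5·1+5·0=5≤36, 4·1+6·0=4≤11, objective 4.
The best lattice point is (1,1), giving 13.

13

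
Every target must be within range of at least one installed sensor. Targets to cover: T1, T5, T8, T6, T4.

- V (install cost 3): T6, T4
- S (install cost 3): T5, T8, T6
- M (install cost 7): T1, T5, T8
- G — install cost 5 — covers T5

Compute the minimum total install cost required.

The greedy cost-per-new-target heuristic would pick S, V, and M for 13, but a cheaper cover exists.
Choose V and M: together they cover T1, T5, T8, T6, T4 — every target.
Total install cost: 3 + 7 = 10.
No cover costs less than 10.

10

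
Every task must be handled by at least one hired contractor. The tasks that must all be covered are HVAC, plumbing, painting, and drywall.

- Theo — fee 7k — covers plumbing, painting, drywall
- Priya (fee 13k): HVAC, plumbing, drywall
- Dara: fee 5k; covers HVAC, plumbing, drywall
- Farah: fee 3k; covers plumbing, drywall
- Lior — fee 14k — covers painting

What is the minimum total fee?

The greedy cost-per-new-task heuristic would pick Farah, Dara, and Theo for 15, but a cheaper cover exists.
Choose Theo and Dara: together they cover HVAC, plumbing, painting, drywall — every task.
Total fee: 7 + 5 = 12.
No cover costs less than 12.

12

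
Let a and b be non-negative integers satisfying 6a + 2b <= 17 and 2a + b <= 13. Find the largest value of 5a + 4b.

32

(a,b)=(0,8): 6·0+2·8=16≤17, 2·0+1·8=8≤13, objective 32.
(a,b)=(0,7): 6·0+2·7=14≤17, 2·0+1·7=7≤13, objective 28.
The best lattice point is (0,8), giving 32.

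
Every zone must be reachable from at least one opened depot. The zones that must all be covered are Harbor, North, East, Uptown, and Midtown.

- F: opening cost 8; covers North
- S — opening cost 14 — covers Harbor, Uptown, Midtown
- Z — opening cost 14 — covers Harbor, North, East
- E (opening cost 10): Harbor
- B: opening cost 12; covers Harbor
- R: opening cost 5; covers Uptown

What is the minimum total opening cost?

28

Choose S and Z: together they cover Harbor, North, East, Uptown, Midtown — every zone.
Total opening cost: 14 + 14 = 28.
No cover costs less than 28.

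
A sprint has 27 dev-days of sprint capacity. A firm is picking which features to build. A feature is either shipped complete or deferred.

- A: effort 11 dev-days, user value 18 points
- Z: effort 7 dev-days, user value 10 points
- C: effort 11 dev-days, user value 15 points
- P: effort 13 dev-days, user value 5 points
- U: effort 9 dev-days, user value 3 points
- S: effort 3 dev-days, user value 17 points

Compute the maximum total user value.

50

Take A, C, and S: effort 11 + 11 + 3 = 25 ≤ 27, user value 18 + 15 + 17 = 50.
No other feasible combination does better.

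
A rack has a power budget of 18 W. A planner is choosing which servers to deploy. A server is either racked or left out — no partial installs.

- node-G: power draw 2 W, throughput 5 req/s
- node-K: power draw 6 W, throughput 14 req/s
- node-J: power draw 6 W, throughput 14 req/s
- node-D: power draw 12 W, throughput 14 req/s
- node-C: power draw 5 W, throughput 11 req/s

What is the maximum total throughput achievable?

39

node-G + node-K + node-C: power draw 2 + 6 + 5 = 13 ≤ 18, throughput 5 + 14 + 11 = 30.
node-K + node-J + node-C: power draw 6 + 6 + 5 = 17 ≤ 18, throughput 14 + 14 + 11 = 39.
node-G + node-K + node-J: power draw 2 + 6 + 6 = 14 ≤ 18, throughput 5 + 14 + 14 = 33.
Best is node-K, node-J, and node-C with total throughput 39.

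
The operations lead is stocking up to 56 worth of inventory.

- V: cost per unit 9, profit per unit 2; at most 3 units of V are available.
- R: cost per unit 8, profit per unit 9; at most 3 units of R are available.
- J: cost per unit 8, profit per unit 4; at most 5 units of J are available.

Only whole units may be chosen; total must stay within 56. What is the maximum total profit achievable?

43

R has the best ratio (9/8); taking only R gives at most 3×9 = 27 (stopped by the supply cap of 3).
Mixing does better — 3×R and 4×J: cost 56 ≤ 56, profit 3·9 + 4·4 = 43.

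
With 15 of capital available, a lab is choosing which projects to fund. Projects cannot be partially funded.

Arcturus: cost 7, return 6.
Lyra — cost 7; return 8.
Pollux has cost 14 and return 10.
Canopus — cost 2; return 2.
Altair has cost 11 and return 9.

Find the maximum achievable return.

Canopus + Altair: cost 2 + 11 = 13 ≤ 15, return 2 + 9 = 11.
Arcturus + Lyra: cost 7 + 7 = 14 ≤ 15, return 6 + 8 = 14.
Lyra + Canopus: cost 7 + 2 = 9 ≤ 15, return 8 + 2 = 10.
Best is Arcturus and Lyra with total return 14.

14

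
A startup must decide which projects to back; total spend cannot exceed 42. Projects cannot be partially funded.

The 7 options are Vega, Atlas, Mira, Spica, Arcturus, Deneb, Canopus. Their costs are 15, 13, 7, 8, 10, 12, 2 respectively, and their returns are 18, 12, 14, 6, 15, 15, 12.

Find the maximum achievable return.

Allowing fractional choices, the relaxed optimum would be about 69.2, but projects are indivisible.
Vega + Mira + Spica + Arcturus + Canopus: cost 15 + 7 + 8 + 10 + 2 = 42 ≤ 42, return 18 + 14 + 6 + 15 + 12 = 65.
Mira + Spica + Arcturus + Deneb + Canopus: cost 7 + 8 + 10 + 12 + 2 = 39 ≤ 42, return 14 + 6 + 15 + 15 + 12 = 62.
Vega + Arcturus + Deneb + Canopus: cost 15 + 10 + 12 + 2 = 39 ≤ 42, return 18 + 15 + 15 + 12 = 60.
Best is Vega, Mira, Spica, Arcturus, and Canopus with total return 65.

65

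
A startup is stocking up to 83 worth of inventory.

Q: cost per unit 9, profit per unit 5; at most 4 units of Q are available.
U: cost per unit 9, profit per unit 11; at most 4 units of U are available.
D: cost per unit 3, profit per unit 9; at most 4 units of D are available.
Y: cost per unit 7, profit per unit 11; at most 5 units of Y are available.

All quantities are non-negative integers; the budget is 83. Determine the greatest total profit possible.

135

Take 4×U, 4×D, and 5×Y: cost 83 ≤ 83, profit 4·11 + 4·9 + 5·11 = 135.
D has the best ratio (9/3) and is taken to its limit of 4; remaining capacity is filled optimally with the others.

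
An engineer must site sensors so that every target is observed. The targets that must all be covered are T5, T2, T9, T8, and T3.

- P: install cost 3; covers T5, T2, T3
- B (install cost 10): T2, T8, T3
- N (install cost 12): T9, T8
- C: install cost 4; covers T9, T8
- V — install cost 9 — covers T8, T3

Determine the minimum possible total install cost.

7

Choose P and C: together they cover T5, T2, T9, T8, T3 — every target.
Total install cost: 3 + 4 = 7.
No cover costs less than 7.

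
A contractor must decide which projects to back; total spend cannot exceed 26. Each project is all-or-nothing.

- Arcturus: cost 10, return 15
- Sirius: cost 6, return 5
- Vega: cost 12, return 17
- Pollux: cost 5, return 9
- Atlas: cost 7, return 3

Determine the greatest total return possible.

32

This is a 0-1 knapsack instance.
Take Arcturus and Vega: cost 10 + 12 = 22 ≤ 26, return 15 + 17 = 32.
No other feasible combination does better.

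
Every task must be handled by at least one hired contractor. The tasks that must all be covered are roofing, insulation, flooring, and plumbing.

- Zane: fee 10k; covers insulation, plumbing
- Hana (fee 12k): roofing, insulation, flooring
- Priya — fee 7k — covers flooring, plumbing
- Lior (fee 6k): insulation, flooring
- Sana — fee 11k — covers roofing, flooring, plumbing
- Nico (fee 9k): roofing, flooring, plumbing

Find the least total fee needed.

15

This is an integer covering problem.
Choose Lior and Nico: together they cover roofing, insulation, flooring, plumbing — every task.
Total fee: 6 + 9 = 15.
No cover costs less than 15.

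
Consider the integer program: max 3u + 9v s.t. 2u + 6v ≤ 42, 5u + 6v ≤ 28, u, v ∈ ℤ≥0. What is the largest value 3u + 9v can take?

36

The continuous relaxation peaks at (0, 4.67) with value 42.00; rounding to a feasible lattice point costs some objective.
(u,v)=(0,4) is feasible, giving 36.
(u,v)=(1,3) is feasible, giving 30.
(u,v)=(0,3) is feasible, giving 27.
The best lattice point is (0,4), giving 36.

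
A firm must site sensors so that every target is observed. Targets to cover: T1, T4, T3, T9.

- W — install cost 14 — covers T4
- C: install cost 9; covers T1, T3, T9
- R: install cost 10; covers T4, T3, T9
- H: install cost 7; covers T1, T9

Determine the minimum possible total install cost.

This is a weighted set-cover instance.
The greedy cost-per-new-target heuristic would pick C and R for 19, but a cheaper cover exists.
Choose R and H: together they cover T1, T4, T3, T9 — every target.
Total install cost: 10 + 7 = 17.
No cover costs less than 17.

17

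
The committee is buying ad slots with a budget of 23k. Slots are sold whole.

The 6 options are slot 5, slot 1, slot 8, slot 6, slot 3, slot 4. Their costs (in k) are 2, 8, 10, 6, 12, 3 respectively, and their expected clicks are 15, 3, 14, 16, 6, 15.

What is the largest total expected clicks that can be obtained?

60

Allowing fractional choices, the relaxed optimum would be about 61.0, but ad slots are indivisible.
slot 5 + slot 8 + slot 6 + slot 4: cost 2 + 10 + 6 + 3 = 21 ≤ 23, expected clicks 15 + 14 + 16 + 15 = 60.
slot 5 + slot 6 + slot 3 + slot 4: cost 2 + 6 + 12 + 3 = 23 ≤ 23, expected clicks 15 + 16 + 6 + 15 = 52.
Best is slot 5, slot 8, slot 6, and slot 4 with total expected clicks 60.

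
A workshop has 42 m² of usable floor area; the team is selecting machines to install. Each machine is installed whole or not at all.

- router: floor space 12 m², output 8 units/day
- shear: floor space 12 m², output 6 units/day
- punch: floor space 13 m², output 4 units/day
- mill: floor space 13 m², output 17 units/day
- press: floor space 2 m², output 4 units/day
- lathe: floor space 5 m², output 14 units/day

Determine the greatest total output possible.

Take router, shear, mill, and lathe: floor space 12 + 12 + 13 + 5 = 42 ≤ 42, output 8 + 6 + 17 + 14 = 45.
No other feasible combination does better.

45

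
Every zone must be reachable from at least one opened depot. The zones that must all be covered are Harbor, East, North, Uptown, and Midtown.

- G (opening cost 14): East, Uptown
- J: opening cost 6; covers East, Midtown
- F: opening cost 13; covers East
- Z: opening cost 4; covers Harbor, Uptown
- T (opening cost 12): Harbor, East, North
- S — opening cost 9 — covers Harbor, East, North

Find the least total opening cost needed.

19

This is an integer covering problem.
Choose J, Z, and S: together they cover Harbor, East, North, Uptown, Midtown — every zone.
Total opening cost: 6 + 4 + 9 = 19.
No cover costs less than 19.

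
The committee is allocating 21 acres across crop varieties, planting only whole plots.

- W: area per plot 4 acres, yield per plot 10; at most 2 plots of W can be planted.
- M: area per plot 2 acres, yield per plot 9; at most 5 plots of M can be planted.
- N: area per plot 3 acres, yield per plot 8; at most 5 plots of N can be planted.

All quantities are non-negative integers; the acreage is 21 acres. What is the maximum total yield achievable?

1×W, 5×M, and 2×N: area 20 ≤ 21, yield 1·10 + 5·9 + 2·8 = 71.
2×W, 5×M, and 1×N: area 21 ≤ 21, yield 2·10 + 5·9 + 1·8 = 73.
Best is 73.

73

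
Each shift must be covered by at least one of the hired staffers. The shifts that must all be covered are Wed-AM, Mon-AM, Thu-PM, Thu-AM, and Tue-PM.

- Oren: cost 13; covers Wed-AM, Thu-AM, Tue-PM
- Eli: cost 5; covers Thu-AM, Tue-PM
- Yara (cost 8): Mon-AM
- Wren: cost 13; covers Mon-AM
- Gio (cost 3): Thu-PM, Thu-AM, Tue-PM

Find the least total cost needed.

24

Choose Oren, Yara, and Gio: together they cover Wed-AM, Mon-AM, Thu-PM, Thu-AM, Tue-PM — every shift.
Total cost: 13 + 8 + 3 = 24.
No cover costs less than 24.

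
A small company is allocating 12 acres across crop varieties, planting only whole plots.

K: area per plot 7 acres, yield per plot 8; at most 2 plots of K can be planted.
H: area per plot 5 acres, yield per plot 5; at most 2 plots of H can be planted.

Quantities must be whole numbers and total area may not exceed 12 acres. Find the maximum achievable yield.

This is a bounded integer knapsack.
2×H: area 10 ≤ 12, yield 2·5 = 10.
1×K and 1×H: area 12 ≤ 12, yield 1·8 + 1·5 = 13.
Best is 13.

13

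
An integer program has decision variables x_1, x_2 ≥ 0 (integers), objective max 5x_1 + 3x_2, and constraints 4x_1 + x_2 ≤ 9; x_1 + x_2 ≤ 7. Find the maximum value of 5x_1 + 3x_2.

21

(x_1,x_2)=(0,7): 4·0+1·7=7≤9, 1·0+1·7=7≤7, objective 21.
(x_1,x_2)=(1,5): 4·1+1·5=9≤9, 1·1+1·5=6≤7, objective 20.
(x_1,x_2)=(0,6): 4·0+1·6=6≤9, 1·0+1·6=6≤7, objective 18.
No feasible integer point exceeds 21.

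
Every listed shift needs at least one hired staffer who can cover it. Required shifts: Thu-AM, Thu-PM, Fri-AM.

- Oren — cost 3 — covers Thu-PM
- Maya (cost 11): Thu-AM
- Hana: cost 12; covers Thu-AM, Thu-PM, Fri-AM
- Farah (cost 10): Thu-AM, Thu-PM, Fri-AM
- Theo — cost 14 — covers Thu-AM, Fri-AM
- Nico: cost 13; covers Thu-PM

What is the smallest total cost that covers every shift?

10

Farah alone covers Thu-AM, Thu-PM, Fri-AM — every shift.
Total cost: 10.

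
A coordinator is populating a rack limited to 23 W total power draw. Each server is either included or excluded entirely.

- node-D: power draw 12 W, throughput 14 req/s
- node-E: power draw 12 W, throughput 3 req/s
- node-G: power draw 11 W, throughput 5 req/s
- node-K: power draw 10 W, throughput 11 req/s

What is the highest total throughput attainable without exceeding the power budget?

25

node-D + node-G: power draw 12 + 11 = 23 ≤ 23, throughput 14 + 5 = 19.
node-D + node-K: power draw 12 + 10 = 22 ≤ 23, throughput 14 + 11 = 25.
node-G + node-K: power draw 11 + 10 = 21 ≤ 23, throughput 5 + 11 = 16.
Best is node-D and node-K with total throughput 25.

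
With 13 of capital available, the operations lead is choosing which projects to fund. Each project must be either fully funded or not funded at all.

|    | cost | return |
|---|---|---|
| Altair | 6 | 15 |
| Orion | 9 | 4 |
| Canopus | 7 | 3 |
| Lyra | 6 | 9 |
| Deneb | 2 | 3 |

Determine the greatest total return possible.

Altair + Lyra: cost 6 + 6 = 12 ≤ 13, return 15 + 9 = 24.
Altair + Canopus: cost 6 + 7 = 13 ≤ 13, return 15 + 3 = 18.
Altair + Deneb: cost 6 + 2 = 8 ≤ 13, return 15 + 3 = 18.
Best is Altair and Lyra with total return 24.

24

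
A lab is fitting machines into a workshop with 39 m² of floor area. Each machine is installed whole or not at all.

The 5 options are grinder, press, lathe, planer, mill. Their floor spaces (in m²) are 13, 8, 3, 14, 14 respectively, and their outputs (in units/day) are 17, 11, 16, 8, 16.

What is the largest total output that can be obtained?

60

Allowing fractional choices, the relaxed optimum would be about 60.6, but machines are indivisible.
press + lathe + planer + mill: floor space 8 + 3 + 14 + 14 = 39 ≤ 39, output 11 + 16 + 8 + 16 = 51.
grinder + press + lathe + mill: floor space 13 + 8 + 3 + 14 = 38 ≤ 39, output 17 + 11 + 16 + 16 = 60.
grinder + press + lathe + planer: floor space 13 + 8 + 3 + 14 = 38 ≤ 39, output 17 + 11 + 16 + 8 = 52.
Best is grinder, press, lathe, and mill with total output 60.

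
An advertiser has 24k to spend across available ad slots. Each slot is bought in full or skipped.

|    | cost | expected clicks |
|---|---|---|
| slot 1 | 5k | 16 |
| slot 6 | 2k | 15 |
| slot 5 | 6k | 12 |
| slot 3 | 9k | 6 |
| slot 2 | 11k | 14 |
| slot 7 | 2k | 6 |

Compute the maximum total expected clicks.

57

Treat it as a binary knapsack problem.
Allowing fractional choices, the relaxed optimum would be about 60.5, but ad slots are indivisible.
slot 1 + slot 6 + slot 5 + slot 3 + slot 7: cost 5 + 2 + 6 + 9 + 2 = 24 ≤ 24, expected clicks 16 + 15 + 12 + 6 + 6 = 55.
slot 1 + slot 6 + slot 5 + slot 2: cost 5 + 2 + 6 + 11 = 24 ≤ 24, expected clicks 16 + 15 + 12 + 14 = 57.
Best is slot 1, slot 6, slot 5, and slot 2 with total expected clicks 57.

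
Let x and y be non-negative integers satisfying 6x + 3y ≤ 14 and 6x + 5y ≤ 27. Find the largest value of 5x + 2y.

The continuous relaxation peaks at (2.33, 0) with value 11.67; rounding to a feasible lattice point costs some objective.
(x,y)=(2,0) is feasible, giving 10.
(x,y)=(1,1) is feasible, giving 7.
Maximum is 10 at (x,y)=(2,0).

10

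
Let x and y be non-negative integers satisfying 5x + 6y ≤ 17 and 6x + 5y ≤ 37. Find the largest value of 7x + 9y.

Relaxing integrality, the LP optimum is 25.50 at (x,y) = (0, 2.83), which is not an integer point.
(x,y)=(1,2) is feasible, giving 25.
(x,y)=(2,1) is feasible, giving 23.
(x,y)=(0,2) is feasible, giving 18.
The best lattice point is (1,2), giving 25.

25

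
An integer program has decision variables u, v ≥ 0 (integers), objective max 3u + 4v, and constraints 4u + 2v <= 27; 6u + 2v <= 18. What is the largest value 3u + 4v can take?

(u,v)=(0,9) is feasible, giving 36.
(u,v)=(0,8) is feasible, giving 32.
No feasible integer point exceeds 36.

36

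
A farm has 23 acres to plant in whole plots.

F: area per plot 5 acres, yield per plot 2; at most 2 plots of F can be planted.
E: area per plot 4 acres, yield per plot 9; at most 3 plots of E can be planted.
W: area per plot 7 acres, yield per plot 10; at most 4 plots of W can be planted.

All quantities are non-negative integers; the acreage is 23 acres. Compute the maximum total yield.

2×E and 2×W: area 22 ≤ 23, yield 2·9 + 2·10 = 38.
3×E and 1×W: area 19 ≤ 23, yield 3·9 + 1·10 = 37.
Best is 38.

38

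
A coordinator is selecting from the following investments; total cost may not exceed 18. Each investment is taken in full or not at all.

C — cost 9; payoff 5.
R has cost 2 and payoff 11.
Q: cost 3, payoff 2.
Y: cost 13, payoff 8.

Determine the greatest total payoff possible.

This is a 0-1 knapsack instance.
Take R, Q, and Y: cost 2 + 3 + 13 = 18 ≤ 18, payoff 11 + 2 + 8 = 21.
No other feasible combination does better.

21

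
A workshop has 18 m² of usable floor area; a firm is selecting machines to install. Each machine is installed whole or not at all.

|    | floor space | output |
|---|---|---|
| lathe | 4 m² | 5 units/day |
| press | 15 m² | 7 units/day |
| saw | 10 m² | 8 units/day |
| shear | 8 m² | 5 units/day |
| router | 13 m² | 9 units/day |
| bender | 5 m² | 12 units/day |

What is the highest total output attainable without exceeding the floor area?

22

Treat it as a binary knapsack problem.
Allowing fractional choices, the relaxed optimum would be about 24.2, but machines are indivisible.
router + bender: floor space 13 + 5 = 18 ≤ 18, output 9 + 12 = 21.
lathe + shear + bender: floor space 4 + 8 + 5 = 17 ≤ 18, output 5 + 5 + 12 = 22.
saw + bender: floor space 10 + 5 = 15 ≤ 18, output 8 + 12 = 20.
Best is lathe, shear, and bender with total output 22.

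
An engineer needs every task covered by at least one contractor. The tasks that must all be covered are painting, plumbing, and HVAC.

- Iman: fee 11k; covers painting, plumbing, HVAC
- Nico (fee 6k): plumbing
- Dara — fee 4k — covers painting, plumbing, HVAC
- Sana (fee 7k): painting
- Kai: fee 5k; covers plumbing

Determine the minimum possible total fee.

4

Dara alone covers painting, plumbing, HVAC — every task.
Total fee: 4.
No cover costs less than 4.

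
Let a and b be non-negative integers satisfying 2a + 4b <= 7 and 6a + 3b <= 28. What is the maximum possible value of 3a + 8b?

11

The continuous relaxation peaks at (0, 1.75) with value 14.00; rounding to a feasible lattice point costs some objective.
(a,b)=(1,1): 2·1+4·1=6≤7, 6·1+3·1=9≤28, objective 11.
(a,b)=(0,1): 2·0+4·1=4≤7, 6·0+3·1=3≤28, objective 8.
(a,b)=(2,0): 2·2+4·0=4≤7, 6·2+3·0=12≤28, objective 6.
Maximum is 11 at (a,b)=(1,1).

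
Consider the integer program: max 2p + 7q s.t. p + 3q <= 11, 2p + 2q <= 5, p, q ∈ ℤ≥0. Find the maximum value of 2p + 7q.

The continuous relaxation peaks at (0, 2.5) with value 17.50; rounding to a feasible lattice point costs some objective.
(p,q)=(0,2) is feasible, giving 14.
(p,q)=(1,1) is feasible, giving 9.
(p,q)=(0,1) is feasible, giving 7.
No feasible integer point exceeds 14.

14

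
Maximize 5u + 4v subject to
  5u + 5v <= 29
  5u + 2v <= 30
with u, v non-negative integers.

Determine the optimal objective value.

The continuous relaxation peaks at (5.8, 0) with value 29.00; rounding to a feasible lattice point costs some objective.
(u,v)=(5,0): 5·5+5·0=25≤29, 5·5+2·0=25≤30, objective 25.
(u,v)=(4,1): 5·4+5·1=25≤29, 5·4+2·1=22≤30, objective 24.
(u,v)=(4,0): 5·4+5·0=20≤29, 5·4+2·0=20≤30, objective 20.
Maximum is 25 at (u,v)=(5,0).

25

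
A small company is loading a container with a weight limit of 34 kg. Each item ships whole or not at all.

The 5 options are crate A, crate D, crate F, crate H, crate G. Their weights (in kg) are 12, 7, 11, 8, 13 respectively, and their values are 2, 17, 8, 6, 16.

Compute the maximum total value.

41

Take crate D, crate F, and crate G: weight 7 + 11 + 13 = 31 ≤ 34, value 17 + 8 + 16 = 41.
No other feasible combination does better.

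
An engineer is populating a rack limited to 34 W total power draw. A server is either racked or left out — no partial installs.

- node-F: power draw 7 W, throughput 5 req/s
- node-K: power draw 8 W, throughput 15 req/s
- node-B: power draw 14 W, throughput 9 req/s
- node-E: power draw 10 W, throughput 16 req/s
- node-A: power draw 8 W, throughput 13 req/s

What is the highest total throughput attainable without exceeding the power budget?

Allowing fractional choices, the relaxed optimum would be about 49.6, but servers are indivisible.
node-F + node-K + node-E + node-A: power draw 7 + 8 + 10 + 8 = 33 ≤ 34, throughput 5 + 15 + 16 + 13 = 49.
node-K + node-E + node-A: power draw 8 + 10 + 8 = 26 ≤ 34, throughput 15 + 16 + 13 = 44.
node-K + node-B + node-E: power draw 8 + 14 + 10 = 32 ≤ 34, throughput 15 + 9 + 16 = 40.
Best is node-F, node-K, node-E, and node-A with total throughput 49.

49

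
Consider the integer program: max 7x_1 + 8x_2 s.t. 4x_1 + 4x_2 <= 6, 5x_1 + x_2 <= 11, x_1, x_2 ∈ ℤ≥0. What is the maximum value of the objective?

8

(x_1,x_2)=(0,1): 4·0+4·1=4≤6, 5·0+1·1=1≤11, objective 8.
(x_1,x_2)=(1,0): 4·1+4·0=4≤6, 5·1+1·0=5≤11, objective 7.
(x_1,x_2)=(0,0): 4·0+4·0=0≤6, 5·0+1·0=0≤11, objective 0.
No feasible integer point exceeds 8.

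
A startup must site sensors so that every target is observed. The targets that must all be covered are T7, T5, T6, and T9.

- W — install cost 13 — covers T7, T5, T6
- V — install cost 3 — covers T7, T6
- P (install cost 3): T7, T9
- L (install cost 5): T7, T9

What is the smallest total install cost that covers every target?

16

The greedy cost-per-new-target heuristic would pick V, P, and W for 19, but a cheaper cover exists.
Choose W and P: together they cover T7, T5, T6, T9 — every target.
Total install cost: 13 + 3 = 16.
No cover costs less than 16.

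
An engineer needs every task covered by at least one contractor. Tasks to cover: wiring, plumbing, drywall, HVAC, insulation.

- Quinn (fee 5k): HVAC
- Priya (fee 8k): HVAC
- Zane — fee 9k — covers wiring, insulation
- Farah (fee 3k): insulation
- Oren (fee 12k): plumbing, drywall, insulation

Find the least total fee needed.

This is an integer covering problem.
The greedy cost-per-new-task heuristic would pick Farah, Quinn, Oren, and Zane for 29, but a cheaper cover exists.
Choose Quinn, Zane, and Oren: together they cover wiring, plumbing, drywall, HVAC, insulation — every task.
Total fee: 5 + 9 + 12 = 26.
No cover costs less than 26.

26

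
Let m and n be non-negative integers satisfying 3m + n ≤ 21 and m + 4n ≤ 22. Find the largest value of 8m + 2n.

(m,n)=(7,0): 3·7+1·0=21≤21, 1·7+4·0=7≤22, objective 56.
(m,n)=(6,1): 3·6+1·1=19≤21, 1·6+4·1=10≤22, objective 50.
(m,n)=(6,0): 3·6+1·0=18≤21, 1·6+4·0=6≤22, objective 48.
No feasible integer point exceeds 56.

56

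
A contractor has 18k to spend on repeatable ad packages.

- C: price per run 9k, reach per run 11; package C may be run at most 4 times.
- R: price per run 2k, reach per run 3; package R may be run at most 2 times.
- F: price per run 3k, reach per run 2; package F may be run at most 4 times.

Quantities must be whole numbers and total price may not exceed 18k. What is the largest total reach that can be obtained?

22

R has the best ratio (3/2); taking only R gives at most 2×3 = 6 (stopped by the supply cap of 2).
Mixing does better — 2×C: price 18 ≤ 18, reach 2·11 = 22.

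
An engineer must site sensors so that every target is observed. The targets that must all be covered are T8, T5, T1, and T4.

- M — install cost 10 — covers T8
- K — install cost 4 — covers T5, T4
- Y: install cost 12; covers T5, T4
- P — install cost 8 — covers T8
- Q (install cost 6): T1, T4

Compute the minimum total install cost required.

18

Choose K, P, and Q: together they cover T8, T5, T1, T4 — every target.
Total install cost: 4 + 8 + 6 = 18.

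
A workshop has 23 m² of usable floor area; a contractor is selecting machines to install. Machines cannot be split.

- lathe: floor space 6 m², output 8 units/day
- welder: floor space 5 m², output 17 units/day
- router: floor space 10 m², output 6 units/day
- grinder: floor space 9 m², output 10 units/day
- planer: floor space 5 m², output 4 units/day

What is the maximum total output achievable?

Allowing fractional choices, the relaxed optimum would be about 37.4, but machines are indivisible.
lathe + welder + grinder: floor space 6 + 5 + 9 = 20 ≤ 23, output 8 + 17 + 10 = 35.
welder + grinder + planer: floor space 5 + 9 + 5 = 19 ≤ 23, output 17 + 10 + 4 = 31.
lathe + welder + router: floor space 6 + 5 + 10 = 21 ≤ 23, output 8 + 17 + 6 = 31.
Best is lathe, welder, and grinder with total output 35.

35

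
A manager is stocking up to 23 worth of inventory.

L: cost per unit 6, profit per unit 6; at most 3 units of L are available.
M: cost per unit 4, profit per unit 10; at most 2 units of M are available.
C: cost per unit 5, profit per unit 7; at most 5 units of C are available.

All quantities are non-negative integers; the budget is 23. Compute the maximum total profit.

41

This is a bounded integer knapsack.
M has the best ratio (10/4); taking only M gives at most 2×10 = 20 (stopped by the supply cap of 2).
Mixing does better — 2×M and 3×C: cost 23 ≤ 23, profit 2·10 + 3·7 = 41.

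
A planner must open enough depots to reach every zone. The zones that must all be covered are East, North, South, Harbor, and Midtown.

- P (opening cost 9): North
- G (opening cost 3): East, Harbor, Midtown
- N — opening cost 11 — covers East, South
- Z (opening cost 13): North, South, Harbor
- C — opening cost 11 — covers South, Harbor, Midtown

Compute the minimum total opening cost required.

16

This is an integer covering problem.
Choose G and Z: together they cover East, North, South, Harbor, Midtown — every zone.
Total opening cost: 3 + 13 = 16.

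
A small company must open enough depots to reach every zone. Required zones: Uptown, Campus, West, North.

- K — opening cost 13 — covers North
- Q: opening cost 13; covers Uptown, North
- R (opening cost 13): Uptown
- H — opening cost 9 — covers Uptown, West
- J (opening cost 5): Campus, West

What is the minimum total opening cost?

Choose Q and J: together they cover Uptown, Campus, West, North — every zone.
Total opening cost: 13 + 5 = 18.
No cover costs less than 18.

18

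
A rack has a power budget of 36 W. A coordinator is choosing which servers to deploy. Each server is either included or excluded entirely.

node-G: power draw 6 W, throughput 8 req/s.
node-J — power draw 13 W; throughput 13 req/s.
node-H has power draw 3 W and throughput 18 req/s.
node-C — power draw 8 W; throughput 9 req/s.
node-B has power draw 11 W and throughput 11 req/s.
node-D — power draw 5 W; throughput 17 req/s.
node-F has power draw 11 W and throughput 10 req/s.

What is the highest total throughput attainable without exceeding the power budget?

65

Allowing fractional choices, the relaxed optimum would be about 66.0, but servers are indivisible.
node-G + node-J + node-H + node-C + node-D: power draw 6 + 13 + 3 + 8 + 5 = 35 ≤ 36, throughput 8 + 13 + 18 + 9 + 17 = 65.
node-G + node-H + node-B + node-D + node-F: power draw 6 + 3 + 11 + 5 + 11 = 36 ≤ 36, throughput 8 + 18 + 11 + 17 + 10 = 64.
Best is node-G, node-J, node-H, node-C, and node-D with total throughput 65.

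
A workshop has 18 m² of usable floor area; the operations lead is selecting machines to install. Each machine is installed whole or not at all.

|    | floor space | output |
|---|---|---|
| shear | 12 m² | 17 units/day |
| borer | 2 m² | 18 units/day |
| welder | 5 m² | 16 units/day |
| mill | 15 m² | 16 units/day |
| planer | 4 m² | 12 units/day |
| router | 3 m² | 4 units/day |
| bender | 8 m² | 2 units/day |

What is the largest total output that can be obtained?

Take borer, welder, planer, and router: floor space 2 + 5 + 4 + 3 = 14 ≤ 18, output 18 + 16 + 12 + 4 = 50.
No other feasible combination does better.

50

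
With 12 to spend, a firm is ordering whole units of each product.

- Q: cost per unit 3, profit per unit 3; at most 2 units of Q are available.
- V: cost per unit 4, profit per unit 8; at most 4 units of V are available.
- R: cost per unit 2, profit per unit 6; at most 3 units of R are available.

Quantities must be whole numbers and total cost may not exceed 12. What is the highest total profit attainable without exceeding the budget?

28

R has the best ratio (6/2); taking only R gives at most 3×6 = 18 (stopped by the supply cap of 3).
Mixing does better — 2×V and 2×R: cost 12 ≤ 12, profit 2·8 + 2·6 = 28.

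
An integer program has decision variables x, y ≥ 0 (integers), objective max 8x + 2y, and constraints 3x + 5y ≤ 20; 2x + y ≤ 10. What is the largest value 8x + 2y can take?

40

(x,y)=(5,0): 3·5+5·0=15≤20, 2·5+1·0=10≤10, objective 40.
(x,y)=(4,1): 3·4+5·1=17≤20, 2·4+1·1=9≤10, objective 34.
(x,y)=(4,0): 3·4+5·0=12≤20, 2·4+1·0=8≤10, objective 32.
Maximum is 40 at (x,y)=(5,0).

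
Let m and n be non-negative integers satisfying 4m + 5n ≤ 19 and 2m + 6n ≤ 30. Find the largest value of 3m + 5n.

18

Relaxing integrality, the LP optimum is 19.00 at (m,n) = (0, 3.8), which is not an integer point.
(m,n)=(1,3) is feasible, giving 18.
(m,n)=(2,2) is feasible, giving 16.
(m,n)=(0,3) is feasible, giving 15.
(m,n)=(1,2) is feasible, giving 13.
No feasible integer point exceeds 18.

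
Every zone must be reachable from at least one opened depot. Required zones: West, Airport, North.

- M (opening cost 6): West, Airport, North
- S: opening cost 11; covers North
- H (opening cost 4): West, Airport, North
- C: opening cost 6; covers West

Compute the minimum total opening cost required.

H alone covers West, Airport, North — every zone.
Total opening cost: 4.
No cover costs less than 4.

4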